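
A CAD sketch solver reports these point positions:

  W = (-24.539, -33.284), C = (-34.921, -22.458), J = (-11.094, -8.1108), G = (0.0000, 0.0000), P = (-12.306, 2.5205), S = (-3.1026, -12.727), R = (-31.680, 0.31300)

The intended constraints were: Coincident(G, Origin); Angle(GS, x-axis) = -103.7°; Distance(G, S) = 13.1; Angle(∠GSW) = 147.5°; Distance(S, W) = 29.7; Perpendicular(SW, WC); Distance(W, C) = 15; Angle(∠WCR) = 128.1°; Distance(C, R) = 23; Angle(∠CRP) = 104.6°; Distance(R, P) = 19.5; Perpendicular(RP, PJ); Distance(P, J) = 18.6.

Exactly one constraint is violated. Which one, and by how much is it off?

Distance(P, J) = 18.6 — off by 7.90.

G = (0.00, 0.00) ✓; GS at -103.7° ✓; |GS| = 13.10 ✓; ∠GSW = 147.5° ✓; |SW| = 29.70 ✓; ∠(SW, WC) = 90.00° ✓; |WC| = 15.00 ✓; ∠WCR = 128.1° ✓; |CR| = 23.00 ✓; ∠CRP = 104.6° ✓; |RP| = 19.50 ✓; ∠(RP, PJ) = 90.00° ✓; |PJ| = 10.70 ✗.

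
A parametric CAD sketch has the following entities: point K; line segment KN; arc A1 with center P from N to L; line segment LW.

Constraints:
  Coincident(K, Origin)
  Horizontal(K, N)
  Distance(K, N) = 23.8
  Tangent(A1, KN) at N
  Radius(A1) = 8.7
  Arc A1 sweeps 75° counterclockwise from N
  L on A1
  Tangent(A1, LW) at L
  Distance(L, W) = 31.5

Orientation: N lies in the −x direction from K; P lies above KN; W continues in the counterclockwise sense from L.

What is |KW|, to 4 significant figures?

37.58

K is at the origin; KN is horizontal with |KN| = 23.8 and N on the −x side, so N = (-23.80, 0.000). Tangency of A1 to KN means the radius PN is perpendicular to KN, so P = N + (0, 8.7) = (-23.80, 8.700). On A1, N sits at bearing -90° from P; a 75° counterclockwise sweep puts L at bearing -15°, so L = P + 8.7·(cos -15°, sin -15°) = (-15.40, 6.448). Tangency of A1 to LW means the radius PL is perpendicular to LW, so LW runs along (−sin -15°, cos -15°); with |LW| = 31.5, W = (-7.244, 36.87). Then |KW| = |W − K| = 37.58.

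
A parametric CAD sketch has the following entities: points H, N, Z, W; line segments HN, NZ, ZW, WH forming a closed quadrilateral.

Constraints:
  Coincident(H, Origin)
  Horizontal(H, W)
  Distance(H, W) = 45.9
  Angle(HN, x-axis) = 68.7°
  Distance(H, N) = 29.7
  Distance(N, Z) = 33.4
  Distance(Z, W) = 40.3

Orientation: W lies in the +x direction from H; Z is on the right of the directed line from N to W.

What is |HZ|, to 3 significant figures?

8.03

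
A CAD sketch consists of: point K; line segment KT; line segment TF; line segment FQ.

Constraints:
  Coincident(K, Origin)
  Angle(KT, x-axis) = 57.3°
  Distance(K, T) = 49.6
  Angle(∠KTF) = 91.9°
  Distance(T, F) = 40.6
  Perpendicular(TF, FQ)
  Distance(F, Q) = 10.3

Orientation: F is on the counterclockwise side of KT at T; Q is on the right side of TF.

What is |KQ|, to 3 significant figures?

73.3

K is at the origin; KT runs at 57.3° with length 49.6, so T = 49.6·(cos 57.3°, sin 57.3°) = (26.8, 41.7). ∠KTF = 91.9°, so TF runs at 57.3° + (180° − 91.9°) = 145° from the x-axis; with |TF| = 40.6, F = T + 40.6·(cos 145°, sin 145°) = (-6.62, 64.8). TF is perpendicular to FQ; with |FQ| = 10.3 on the right of TF, Q = F + 10.3·(0.568, 0.823) = (-0.775, 73.3). Then |KQ| = |Q − K| = 73.3.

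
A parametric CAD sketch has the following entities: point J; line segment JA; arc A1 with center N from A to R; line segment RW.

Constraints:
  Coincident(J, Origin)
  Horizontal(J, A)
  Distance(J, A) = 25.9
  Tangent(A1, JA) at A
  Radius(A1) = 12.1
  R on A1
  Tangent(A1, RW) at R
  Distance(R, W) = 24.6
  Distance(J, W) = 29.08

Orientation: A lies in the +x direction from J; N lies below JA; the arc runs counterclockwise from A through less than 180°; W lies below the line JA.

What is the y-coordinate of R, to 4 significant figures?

-6.734

Checks: |NA| = 12.10 ✓; |NR| = 12.10 ✓; ∠(NR, RW) = 90.00° ✓; |RW| = 24.60 ✓; |JW| = 29.08 ✓.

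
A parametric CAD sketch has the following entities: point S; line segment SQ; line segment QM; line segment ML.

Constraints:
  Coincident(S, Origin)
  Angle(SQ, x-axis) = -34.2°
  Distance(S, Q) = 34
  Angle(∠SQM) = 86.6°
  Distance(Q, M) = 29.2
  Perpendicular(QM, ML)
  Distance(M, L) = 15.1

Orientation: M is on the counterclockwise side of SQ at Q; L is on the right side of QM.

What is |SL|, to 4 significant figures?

56.07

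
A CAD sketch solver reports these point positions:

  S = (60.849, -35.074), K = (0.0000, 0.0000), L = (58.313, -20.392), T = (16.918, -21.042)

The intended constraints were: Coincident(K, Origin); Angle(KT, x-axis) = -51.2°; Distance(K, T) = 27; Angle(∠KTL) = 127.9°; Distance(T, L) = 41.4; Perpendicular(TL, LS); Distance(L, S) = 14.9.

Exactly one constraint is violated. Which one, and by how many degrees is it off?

Perpendicular(TL, LS) — off by 8.90°.

K = (0.00, 0.00) ✓; KT at -51.20° ✓; |KT| = 27.00 ✓; ∠KTL = 127.9° ✓; |TL| = 41.40 ✓; ∠(TL, LS) = 81.10° ✗; |LS| = 14.90 ✓.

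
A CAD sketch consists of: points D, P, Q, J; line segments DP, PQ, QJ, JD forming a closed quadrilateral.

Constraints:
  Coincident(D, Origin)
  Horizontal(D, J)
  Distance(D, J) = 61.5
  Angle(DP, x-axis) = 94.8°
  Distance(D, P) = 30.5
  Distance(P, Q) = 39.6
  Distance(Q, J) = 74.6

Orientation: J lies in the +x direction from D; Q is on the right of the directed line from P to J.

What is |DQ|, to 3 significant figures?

14.9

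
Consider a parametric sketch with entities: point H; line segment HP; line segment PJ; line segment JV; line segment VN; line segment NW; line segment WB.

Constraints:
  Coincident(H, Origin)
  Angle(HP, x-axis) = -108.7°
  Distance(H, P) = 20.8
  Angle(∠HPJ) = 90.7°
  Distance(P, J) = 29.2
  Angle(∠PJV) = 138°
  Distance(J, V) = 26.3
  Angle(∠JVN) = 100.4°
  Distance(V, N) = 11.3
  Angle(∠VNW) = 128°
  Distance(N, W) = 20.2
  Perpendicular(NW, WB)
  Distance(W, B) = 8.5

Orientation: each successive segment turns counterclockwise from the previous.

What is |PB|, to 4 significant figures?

30.29

∠VNW = 128.0° gives NW at 154.2° from the x-axis; with |NW| = 20.2, W = (24.58, 0.5424). NW ⟂ WB, so WB runs at -115.8°; with |WB| = 8.5, B = (20.88, -7.110). Then |PB| = |B − P| = 30.29.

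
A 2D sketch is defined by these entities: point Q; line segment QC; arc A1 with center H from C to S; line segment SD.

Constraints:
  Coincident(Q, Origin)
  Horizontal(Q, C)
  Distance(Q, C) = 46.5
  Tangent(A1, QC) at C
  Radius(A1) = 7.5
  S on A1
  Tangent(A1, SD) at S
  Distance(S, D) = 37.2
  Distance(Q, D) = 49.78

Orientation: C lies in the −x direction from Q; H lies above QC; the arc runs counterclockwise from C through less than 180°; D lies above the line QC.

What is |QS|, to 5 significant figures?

39.685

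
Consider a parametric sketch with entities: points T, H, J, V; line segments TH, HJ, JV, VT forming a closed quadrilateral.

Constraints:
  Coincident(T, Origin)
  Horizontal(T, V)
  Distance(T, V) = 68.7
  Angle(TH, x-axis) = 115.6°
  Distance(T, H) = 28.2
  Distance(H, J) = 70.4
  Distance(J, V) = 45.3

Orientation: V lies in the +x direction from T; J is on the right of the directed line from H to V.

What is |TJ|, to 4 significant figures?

43.71

Checks: |HJ| = 70.40 ✓; |JV| = 45.30 ✓.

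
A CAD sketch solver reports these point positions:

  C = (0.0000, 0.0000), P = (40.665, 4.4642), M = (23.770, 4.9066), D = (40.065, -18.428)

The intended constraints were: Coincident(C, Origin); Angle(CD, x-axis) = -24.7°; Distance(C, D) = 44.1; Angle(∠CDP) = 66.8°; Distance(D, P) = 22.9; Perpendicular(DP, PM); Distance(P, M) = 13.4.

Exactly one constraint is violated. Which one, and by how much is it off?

Distance(P, M) = 13.4 — off by 3.50.

C = (0.00, 0.00) ✓; CD at -24.70° ✓; |CD| = 44.10 ✓; ∠CDP = 66.80° ✓; |DP| = 22.90 ✓; ∠(DP, PM) = 90.00° ✓; |PM| = 16.90 ✗.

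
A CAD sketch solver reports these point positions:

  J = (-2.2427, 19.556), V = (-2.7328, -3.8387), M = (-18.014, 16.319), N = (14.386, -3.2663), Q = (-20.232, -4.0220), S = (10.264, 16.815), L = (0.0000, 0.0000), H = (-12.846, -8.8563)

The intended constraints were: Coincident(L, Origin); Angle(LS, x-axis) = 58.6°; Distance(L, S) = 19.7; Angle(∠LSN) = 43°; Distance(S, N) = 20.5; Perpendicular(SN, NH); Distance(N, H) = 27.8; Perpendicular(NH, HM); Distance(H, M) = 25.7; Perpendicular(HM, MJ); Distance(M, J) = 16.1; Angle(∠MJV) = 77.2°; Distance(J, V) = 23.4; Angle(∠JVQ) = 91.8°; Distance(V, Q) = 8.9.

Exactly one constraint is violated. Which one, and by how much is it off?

Distance(V, Q) = 8.9 — off by 8.60.

L = (0.00, 0.00) ✓; LS at 58.60° ✓; |LS| = 19.70 ✓; ∠LSN = 43.00° ✓; |SN| = 20.50 ✓; ∠(SN, NH) = 90.00° ✓; |NH| = 27.80 ✓; ∠(NH, HM) = 90.00° ✓; |HM| = 25.70 ✓; ∠(HM, MJ) = 90.00° ✓; |MJ| = 16.10 ✓; ∠MJV = 77.20° ✓; |JV| = 23.40 ✓; ∠JVQ = 91.80° ✓; |VQ| = 17.50 ✗.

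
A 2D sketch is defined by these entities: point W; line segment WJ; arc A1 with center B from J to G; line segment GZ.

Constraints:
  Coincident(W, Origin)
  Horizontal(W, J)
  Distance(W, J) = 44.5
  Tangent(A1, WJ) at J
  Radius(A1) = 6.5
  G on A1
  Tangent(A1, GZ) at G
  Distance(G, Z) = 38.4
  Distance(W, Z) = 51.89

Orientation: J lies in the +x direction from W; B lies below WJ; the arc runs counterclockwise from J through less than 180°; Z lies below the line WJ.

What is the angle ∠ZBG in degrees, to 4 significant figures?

80.39°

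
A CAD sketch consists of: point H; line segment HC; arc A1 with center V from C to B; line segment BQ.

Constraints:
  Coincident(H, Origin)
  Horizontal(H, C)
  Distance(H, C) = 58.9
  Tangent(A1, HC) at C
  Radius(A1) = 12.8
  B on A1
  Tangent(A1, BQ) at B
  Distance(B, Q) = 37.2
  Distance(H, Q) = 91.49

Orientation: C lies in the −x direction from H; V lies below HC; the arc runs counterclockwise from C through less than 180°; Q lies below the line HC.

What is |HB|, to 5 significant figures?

72.210

H is at the origin; H and C share the same y with |HC| = 58.9 and C on the −x side, so C = (-58.900, 0.0000). Tangency of A1 to HC means the radius VC is perpendicular to HC, so V = C + (0, -12.8) = (-58.900, -12.800). Since VB ⟂ BQ (tangency), |VQ| = √(12.8² + 37.2²) = 39.341 regardless of where B sits on A1. So Q lies on both circle(H, 91.49) and circle(V, 39.341); the below-HC intersection is Q = (-78.574, -46.868). B is the foot of the tangent from Q: B = (-71.464, -10.354).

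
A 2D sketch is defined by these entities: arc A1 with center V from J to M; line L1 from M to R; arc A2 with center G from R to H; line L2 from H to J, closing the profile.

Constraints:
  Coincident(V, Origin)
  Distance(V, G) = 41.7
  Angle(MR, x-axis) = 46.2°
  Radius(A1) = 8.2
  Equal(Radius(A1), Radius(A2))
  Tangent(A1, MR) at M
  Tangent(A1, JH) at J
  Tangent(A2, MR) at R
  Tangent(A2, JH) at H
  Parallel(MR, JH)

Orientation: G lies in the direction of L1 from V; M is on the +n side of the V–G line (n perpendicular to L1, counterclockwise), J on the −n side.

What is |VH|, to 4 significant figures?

42.50

Tangency of A1 to both parallel lines with radius 8.2 puts M and J at V ± 8.2·n: M = (-5.918, 5.676), J = (5.918, -5.676). Equal radii place R and H the same way about G: R = G + 8.2·n = (22.94, 35.77), H = G − 8.2·n = (34.78, 24.42). Then |VH| = |H − V| = 42.50.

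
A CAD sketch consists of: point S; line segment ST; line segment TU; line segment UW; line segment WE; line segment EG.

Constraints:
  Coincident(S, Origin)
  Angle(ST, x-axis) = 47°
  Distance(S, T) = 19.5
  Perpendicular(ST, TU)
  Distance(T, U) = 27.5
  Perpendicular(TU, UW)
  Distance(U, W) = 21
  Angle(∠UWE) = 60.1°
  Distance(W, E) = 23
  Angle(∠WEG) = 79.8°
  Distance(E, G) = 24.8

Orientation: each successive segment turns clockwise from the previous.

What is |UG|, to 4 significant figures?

10.23

∠UWE = 60.1° gives WE at 107.1° from the x-axis; with |WE| = 23.0, E = (12.33, 2.131). ∠WEG = 79.8° gives EG at 6.900° from the x-axis; with |EG| = 24.8, G = (36.95, 5.111). Then |UG| = |G − U| = 10.23.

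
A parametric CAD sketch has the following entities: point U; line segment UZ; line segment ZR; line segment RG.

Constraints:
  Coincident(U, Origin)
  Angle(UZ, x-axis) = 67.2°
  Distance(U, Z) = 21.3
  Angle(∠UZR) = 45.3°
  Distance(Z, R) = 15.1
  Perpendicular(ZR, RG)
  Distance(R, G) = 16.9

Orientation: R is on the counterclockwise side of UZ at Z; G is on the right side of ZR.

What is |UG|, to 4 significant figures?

32.04

U is at the origin; UZ runs at 67.2° with length 21.3, so Z = 21.3·(cos 67.2°, sin 67.2°) = (8.254, 19.64). ∠UZR = 45.3°, so ZR runs at 67.2° + (180° − 45.3°) = 201.9° from the x-axis; with |ZR| = 15.1, R = Z + 15.1·(cos 201.9°, sin 201.9°) = (-5.756, 14.00). ZR is perpendicular to RG; with |RG| = 16.9 on the right of ZR, G = R + 16.9·(-0.3730, 0.9278) = (-12.06, 29.68). Then |UG| = |G − U| = 32.04.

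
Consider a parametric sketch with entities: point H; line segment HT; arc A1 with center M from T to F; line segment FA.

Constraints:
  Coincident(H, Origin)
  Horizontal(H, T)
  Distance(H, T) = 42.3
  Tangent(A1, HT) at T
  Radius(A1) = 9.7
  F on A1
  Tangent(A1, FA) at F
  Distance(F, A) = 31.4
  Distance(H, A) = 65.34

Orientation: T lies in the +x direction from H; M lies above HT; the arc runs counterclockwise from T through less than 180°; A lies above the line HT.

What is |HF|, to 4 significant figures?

52.98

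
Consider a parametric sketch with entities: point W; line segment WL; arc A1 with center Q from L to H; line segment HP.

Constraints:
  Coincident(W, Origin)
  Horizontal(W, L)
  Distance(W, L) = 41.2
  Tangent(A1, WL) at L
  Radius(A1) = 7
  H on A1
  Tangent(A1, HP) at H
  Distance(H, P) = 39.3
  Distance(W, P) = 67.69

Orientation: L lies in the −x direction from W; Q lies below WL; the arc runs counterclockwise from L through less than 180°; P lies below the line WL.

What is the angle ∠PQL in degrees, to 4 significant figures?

167.8°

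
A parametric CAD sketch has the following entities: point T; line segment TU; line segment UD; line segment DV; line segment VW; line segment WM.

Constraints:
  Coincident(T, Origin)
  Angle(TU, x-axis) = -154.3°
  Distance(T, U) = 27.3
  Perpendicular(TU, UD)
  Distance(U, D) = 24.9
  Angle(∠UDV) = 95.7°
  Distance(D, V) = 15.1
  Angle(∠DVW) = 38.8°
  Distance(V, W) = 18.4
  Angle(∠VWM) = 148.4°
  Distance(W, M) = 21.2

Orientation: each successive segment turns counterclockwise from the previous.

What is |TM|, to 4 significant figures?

46.89

T is at the origin; TU runs at -154.3° with length 27.3, so U = (-24.60, -11.84). The perpendicularity gives UD at right angles to TU, so UD runs at -64.30°; with |UD| = 24.9, D = (-13.80, -34.28). ∠UDV = 95.7° gives DV at 20.00° from the x-axis; with |DV| = 15.1, V = (0.3881, -29.11). ∠DVW = 38.8° gives VW at 161.2° from the x-axis; with |VW| = 18.4, W = (-17.03, -23.18). ∠VWM = 148.4° gives WM at -167.2° from the x-axis; with |WM| = 21.2, M = (-37.70, -27.88). Then |TM| = |M − T| = 46.89.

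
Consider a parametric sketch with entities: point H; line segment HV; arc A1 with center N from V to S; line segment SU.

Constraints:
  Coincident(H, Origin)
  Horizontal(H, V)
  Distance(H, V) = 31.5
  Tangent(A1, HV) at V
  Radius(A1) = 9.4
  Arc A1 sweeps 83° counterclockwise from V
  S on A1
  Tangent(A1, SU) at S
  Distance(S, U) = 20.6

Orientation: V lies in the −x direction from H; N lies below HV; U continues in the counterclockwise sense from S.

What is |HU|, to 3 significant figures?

52.0

On A1, V sits at bearing 90° from N; an 83° counterclockwise sweep puts S at bearing 173°, so S = N + 9.4·(cos 173°, sin 173°) = (-40.8, -8.25). A1 meets SU tangentially, so NS is at right angles to SU, so SU runs along (−sin 173°, cos 173°); with |SU| = 20.6, U = (-43.3, -28.7). Then |HU| = |U − H| = 52.0.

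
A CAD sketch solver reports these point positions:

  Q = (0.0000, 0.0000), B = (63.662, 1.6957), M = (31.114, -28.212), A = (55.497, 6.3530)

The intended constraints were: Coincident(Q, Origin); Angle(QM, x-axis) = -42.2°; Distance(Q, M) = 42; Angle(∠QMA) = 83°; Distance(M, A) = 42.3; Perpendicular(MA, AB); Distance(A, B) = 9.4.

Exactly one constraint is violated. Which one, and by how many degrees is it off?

Perpendicular(MA, AB) — off by 5.50°.

Q = (0.00, 0.00) ✓; QM at -42.20° ✓; |QM| = 42.00 ✓; ∠QMA = 83.00° ✓; |MA| = 42.30 ✓; ∠(MA, AB) = 84.50° ✗; |AB| = 9.400 ✓.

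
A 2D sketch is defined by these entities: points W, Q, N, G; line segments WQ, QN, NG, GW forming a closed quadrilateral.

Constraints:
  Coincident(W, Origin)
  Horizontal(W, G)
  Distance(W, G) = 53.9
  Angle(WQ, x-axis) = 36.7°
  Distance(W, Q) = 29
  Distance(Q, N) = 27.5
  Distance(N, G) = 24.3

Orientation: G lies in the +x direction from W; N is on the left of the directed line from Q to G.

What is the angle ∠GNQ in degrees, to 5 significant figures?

85.406°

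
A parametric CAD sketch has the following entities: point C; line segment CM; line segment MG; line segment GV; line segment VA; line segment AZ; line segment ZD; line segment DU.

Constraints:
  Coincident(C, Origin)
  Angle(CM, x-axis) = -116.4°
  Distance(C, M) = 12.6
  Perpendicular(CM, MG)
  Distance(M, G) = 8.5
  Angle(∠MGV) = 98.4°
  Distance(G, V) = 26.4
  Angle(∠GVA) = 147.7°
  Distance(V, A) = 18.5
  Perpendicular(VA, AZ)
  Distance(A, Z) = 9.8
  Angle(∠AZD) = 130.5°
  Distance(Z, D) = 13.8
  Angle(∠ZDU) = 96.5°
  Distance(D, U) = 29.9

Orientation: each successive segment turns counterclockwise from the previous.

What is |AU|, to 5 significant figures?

32.402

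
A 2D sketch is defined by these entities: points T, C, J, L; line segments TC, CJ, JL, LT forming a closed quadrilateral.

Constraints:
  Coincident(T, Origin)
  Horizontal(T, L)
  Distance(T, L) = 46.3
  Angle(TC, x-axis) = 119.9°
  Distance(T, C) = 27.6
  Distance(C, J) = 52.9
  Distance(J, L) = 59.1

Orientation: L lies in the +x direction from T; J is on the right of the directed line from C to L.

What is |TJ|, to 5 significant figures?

28.876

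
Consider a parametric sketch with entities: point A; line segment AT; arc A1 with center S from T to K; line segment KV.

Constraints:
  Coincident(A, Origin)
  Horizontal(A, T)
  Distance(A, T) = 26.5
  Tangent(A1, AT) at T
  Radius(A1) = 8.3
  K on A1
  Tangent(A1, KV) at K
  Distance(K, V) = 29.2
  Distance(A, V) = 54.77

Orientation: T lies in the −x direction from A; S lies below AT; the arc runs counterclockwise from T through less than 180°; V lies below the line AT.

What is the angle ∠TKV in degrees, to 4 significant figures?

143.8°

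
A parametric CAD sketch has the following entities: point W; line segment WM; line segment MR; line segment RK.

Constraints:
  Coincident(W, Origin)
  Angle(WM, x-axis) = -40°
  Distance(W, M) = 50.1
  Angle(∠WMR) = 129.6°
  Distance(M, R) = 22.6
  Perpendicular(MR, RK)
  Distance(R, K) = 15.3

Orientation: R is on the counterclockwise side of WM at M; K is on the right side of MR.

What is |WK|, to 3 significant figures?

76.7

W is at the origin; WM runs at -40.0° with length 50.1, so M = 50.1·(cos -40.0°, sin -40.0°) = (38.4, -32.2). ∠WMR = 129.6°, so MR runs at -40.0° + (180° − 129.6°) = 10.4° from the x-axis; with |MR| = 22.6, R = M + 22.6·(cos 10.4°, sin 10.4°) = (60.6, -28.1). MR is perpendicular to RK; with |RK| = 15.3 on the right of MR, K = R + 15.3·(0.181, -0.984) = (63.4, -43.2). Then |WK| = |K − W| = 76.7.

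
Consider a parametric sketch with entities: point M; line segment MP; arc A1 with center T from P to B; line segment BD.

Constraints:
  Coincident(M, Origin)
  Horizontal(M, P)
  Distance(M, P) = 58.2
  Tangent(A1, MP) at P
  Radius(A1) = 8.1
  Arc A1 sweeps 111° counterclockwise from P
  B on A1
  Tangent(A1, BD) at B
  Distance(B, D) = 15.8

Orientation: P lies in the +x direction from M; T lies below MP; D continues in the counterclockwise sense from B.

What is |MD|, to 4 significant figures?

61.91

On A1, P sits at bearing 90° from T; a 111° counterclockwise sweep puts B at bearing 201°, so B = T + 8.1·(cos 201°, sin 201°) = (50.64, -11.00). A1 meets BD tangentially, so TB is at right angles to BD, so BD runs along (−sin 201°, cos 201°); with |BD| = 15.8, D = (56.30, -25.75). Then |MD| = |D − M| = 61.91.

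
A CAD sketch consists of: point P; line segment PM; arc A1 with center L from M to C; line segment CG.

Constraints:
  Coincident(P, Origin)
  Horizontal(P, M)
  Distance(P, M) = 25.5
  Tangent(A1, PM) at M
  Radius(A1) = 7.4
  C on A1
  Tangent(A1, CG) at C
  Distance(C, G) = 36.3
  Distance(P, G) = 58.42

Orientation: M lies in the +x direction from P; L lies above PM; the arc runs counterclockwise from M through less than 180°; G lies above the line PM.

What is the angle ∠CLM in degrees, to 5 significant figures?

74.954°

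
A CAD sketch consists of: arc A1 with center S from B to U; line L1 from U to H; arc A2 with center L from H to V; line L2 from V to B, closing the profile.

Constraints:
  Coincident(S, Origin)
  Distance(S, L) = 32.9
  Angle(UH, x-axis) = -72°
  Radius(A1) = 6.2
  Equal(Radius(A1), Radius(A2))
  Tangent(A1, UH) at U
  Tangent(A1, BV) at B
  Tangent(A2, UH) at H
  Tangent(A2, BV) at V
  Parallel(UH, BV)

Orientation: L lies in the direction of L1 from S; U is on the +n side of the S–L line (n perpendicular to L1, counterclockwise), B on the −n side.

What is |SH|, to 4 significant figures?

33.48

The slot axis is L1's direction at -72.0°, so u = (cos -72.0°, sin -72.0°) = (0.3090, -0.9511) and n = (−sin -72.0°, cos -72.0°) = (0.9511, 0.3090). S is at the origin and L lies 32.9 along u from S, so L = 32.9·u = (10.17, -31.29). Tangency of A1 to both parallel lines with radius 6.2 puts U and B at S ± 6.2·n: U = (5.897, 1.916), B = (-5.897, -1.916). Equal radii place H and V the same way about L: H = L + 6.2·n = (16.06, -29.37), V = L − 6.2·n = (4.270, -33.21). Then |SH| = |H − S| = 33.48.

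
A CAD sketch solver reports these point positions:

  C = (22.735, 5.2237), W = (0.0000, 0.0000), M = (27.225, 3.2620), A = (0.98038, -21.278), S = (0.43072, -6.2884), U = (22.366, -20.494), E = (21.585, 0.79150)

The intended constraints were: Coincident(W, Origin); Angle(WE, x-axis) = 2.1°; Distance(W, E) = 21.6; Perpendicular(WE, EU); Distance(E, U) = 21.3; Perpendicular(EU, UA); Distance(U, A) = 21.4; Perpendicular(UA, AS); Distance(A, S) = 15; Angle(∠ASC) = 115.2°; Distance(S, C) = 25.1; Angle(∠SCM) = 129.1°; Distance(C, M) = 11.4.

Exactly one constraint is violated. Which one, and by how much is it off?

Distance(C, M) = 11.4 — off by 6.50.

W = (0.00, 0.00) ✓; WE at 2.100° ✓; |WE| = 21.60 ✓; ∠(WE, EU) = 90.00° ✓; |EU| = 21.30 ✓; ∠(EU, UA) = 90.00° ✓; |UA| = 21.40 ✓; ∠(UA, AS) = 90.00° ✓; |AS| = 15.00 ✓; ∠ASC = 115.2° ✓; |SC| = 25.10 ✓; ∠SCM = 129.1° ✓; |CM| = 4.900 ✗.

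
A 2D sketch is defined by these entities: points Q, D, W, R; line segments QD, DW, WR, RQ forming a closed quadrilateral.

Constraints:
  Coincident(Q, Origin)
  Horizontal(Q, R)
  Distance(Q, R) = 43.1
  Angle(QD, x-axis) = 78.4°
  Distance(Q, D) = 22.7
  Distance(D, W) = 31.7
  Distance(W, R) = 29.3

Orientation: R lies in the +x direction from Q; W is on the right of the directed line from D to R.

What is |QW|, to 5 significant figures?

16.745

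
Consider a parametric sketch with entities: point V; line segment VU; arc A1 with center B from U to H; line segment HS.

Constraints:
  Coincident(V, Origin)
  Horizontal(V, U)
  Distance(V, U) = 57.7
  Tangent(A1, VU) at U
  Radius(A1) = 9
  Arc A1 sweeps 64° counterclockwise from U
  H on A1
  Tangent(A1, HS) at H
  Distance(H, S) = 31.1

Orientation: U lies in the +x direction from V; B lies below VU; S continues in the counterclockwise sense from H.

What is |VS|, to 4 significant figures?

48.82

V is at the origin; VU is horizontal with |VU| = 57.7 and U on the +x side, so U = (57.70, 0.000). The tangent condition forces BU to be normal to VU, so B = U + (0, -9) = (57.70, -9.000). On A1, U sits at bearing 90° from B; a 64° counterclockwise sweep puts H at bearing 154°, so H = B + 9.0·(cos 154°, sin 154°) = (49.61, -5.055). The tangent condition forces BH to be normal to HS, so HS runs along (−sin 154°, cos 154°); with |HS| = 31.1, S = (35.98, -33.01). Then |VS| = |S − V| = 48.82.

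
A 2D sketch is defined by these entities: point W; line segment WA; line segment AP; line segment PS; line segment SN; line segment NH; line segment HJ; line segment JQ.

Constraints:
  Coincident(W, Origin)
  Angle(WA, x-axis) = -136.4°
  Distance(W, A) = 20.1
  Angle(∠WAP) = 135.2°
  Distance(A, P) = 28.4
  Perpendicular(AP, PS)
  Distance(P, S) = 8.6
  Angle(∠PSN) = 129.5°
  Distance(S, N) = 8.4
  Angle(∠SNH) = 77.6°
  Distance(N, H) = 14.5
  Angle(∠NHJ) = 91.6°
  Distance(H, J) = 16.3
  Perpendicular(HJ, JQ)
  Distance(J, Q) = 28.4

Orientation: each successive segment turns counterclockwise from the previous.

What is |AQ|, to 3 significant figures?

46.9

W is at the origin; WA runs at -136.4° with length 20.1, so A = (-14.6, -13.9). ∠WAP = 135.2° gives AP at -91.6° from the x-axis; with |AP| = 28.4, P = (-15.3, -42.3). AP is perpendicular to PS, so PS runs at -1.60°; with |PS| = 8.6, S = (-6.75, -42.5). ∠PSN = 129.5° gives SN at 48.9° from the x-axis; with |SN| = 8.4, N = (-1.23, -36.2). ∠SNH = 77.6° gives NH at 151° from the x-axis; with |NH| = 14.5, H = (-13.9, -29.2). ∠NHJ = 91.6° gives HJ at -120° from the x-axis; with |HJ| = 16.3, J = (-22.2, -43.3). HJ ⟂ JQ, so JQ runs at -30.3°; with |JQ| = 28.4, Q = (2.35, -57.6). Then |AQ| = |Q − A| = 46.9.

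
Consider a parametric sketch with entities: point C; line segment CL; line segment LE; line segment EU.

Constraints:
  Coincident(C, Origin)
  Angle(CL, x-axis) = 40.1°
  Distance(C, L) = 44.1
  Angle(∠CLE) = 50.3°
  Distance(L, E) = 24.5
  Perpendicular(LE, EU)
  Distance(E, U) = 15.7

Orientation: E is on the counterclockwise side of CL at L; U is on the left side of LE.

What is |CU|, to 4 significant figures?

18.60

C is at the origin; CL runs at 40.1° with length 44.1, so L = 44.1·(cos 40.1°, sin 40.1°) = (33.73, 28.41). ∠CLE = 50.3°, so LE runs at 40.1° + (180° − 50.3°) = 169.8° from the x-axis; with |LE| = 24.5, E = L + 24.5·(cos 169.8°, sin 169.8°) = (9.620, 32.74). LE ⟂ EU; with |EU| = 15.7 on the left of LE, U = E + 15.7·(-0.1771, -0.9842) = (6.840, 17.29). Then |CU| = |U − C| = 18.60.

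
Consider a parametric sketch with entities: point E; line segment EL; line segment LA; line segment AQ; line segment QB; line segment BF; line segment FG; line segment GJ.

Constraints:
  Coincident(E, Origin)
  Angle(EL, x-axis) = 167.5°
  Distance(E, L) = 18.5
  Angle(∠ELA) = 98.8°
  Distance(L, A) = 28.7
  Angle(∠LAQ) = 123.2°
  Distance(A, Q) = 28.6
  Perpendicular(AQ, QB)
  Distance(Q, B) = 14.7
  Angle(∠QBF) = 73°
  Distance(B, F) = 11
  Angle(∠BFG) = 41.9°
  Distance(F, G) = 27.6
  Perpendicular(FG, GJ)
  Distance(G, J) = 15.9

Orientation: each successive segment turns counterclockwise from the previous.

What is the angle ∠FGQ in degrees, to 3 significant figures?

24.4°

E is at the origin; EL runs at 167.5° with length 18.5, so L = (-18.1, 4.00). ∠ELA = 98.8° gives LA at -111° from the x-axis; with |LA| = 28.7, A = (-28.5, -22.7). ∠LAQ = 123.2° gives AQ at -54.5° from the x-axis; with |AQ| = 28.6, Q = (-11.9, -46.0). The perpendicularity gives QB at right angles to AQ, so QB runs at 35.5°; with |QB| = 14.7, B = (0.0888, -37.5). ∠QBF = 73.0° gives BF at 142° from the x-axis; with |BF| = 11.0, F = (-8.64, -30.8). ∠BFG = 41.9° gives FG at -79.4° from the x-axis; with |FG| = 27.6, G = (-3.56, -57.9). Then cos ∠FGQ = GF·GQ / (|GF||GQ|), giving 24.4°.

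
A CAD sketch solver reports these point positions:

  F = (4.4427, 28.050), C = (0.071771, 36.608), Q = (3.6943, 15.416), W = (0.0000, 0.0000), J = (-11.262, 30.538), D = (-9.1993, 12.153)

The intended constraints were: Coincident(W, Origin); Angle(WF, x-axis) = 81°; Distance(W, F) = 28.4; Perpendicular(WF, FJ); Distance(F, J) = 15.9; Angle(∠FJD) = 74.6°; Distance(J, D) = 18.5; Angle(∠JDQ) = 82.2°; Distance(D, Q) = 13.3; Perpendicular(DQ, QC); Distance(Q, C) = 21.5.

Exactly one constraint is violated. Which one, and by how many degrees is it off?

Perpendicular(DQ, QC) — off by 4.50°.

W = (0.00, 0.00) ✓; WF at 81.00° ✓; |WF| = 28.40 ✓; ∠(WF, FJ) = 90.00° ✓; |FJ| = 15.90 ✓; ∠FJD = 74.60° ✓; |JD| = 18.50 ✓; ∠JDQ = 82.20° ✓; |DQ| = 13.30 ✓; ∠(DQ, QC) = 85.50° ✗; |QC| = 21.50 ✓.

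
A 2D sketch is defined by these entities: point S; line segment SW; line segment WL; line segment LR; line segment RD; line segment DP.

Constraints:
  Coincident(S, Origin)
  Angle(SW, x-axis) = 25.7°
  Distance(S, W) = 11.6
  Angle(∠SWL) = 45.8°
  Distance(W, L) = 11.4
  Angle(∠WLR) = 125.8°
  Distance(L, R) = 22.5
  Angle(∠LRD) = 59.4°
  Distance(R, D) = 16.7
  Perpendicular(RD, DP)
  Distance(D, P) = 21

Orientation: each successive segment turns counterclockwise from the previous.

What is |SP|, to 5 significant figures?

9.6888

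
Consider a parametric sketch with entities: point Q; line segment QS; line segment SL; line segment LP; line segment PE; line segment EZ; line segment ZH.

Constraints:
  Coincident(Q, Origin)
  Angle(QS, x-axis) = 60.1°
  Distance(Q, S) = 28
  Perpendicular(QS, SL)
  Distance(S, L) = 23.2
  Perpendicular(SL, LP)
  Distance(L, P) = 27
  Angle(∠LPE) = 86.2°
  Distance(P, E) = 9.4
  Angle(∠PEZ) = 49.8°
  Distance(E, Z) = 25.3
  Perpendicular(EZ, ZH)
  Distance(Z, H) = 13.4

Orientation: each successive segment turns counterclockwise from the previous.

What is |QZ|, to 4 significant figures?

37.13

∠LPE = 86.2° gives PE at -26.10° from the x-axis; with |PE| = 9.4, E = (-11.17, 8.296). ∠PEZ = 49.8° gives EZ at 104.1° from the x-axis; with |EZ| = 25.3, Z = (-17.34, 32.83). Then |QZ| = |Z − Q| = 37.13.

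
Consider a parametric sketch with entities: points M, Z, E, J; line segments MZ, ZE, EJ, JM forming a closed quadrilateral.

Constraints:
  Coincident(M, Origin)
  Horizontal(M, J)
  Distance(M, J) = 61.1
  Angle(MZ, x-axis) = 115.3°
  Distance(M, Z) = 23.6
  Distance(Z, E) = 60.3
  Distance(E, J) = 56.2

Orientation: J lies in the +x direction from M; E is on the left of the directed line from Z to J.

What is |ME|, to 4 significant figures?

67.01

Checks: |ZE| = 60.30 ✓; |EJ| = 56.20 ✓.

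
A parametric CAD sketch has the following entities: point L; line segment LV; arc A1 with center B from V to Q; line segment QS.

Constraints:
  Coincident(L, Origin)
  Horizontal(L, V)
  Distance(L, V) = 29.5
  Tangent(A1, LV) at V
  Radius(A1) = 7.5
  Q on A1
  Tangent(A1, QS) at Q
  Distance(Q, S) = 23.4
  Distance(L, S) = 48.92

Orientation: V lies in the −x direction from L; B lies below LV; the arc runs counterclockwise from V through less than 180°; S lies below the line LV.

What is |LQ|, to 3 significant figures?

37.7

L is at the origin; L and V share the same y with |LV| = 29.5 and V on the −x side, so V = (-29.5, 0.00). A1 meets LV tangentially, so BV is at right angles to LV, so B = V + (0, -7.5) = (-29.5, -7.50). Since BQ ⟂ QS (tangency), |BS| = √(7.5² + 23.4²) = 24.6 regardless of where Q sits on A1. So S lies on both circle(L, 48.92) and circle(B, 24.6); the below-LV intersection is S = (-38.3, -30.4). Q is the foot of the tangent from S: Q = (-37.0, -7.08).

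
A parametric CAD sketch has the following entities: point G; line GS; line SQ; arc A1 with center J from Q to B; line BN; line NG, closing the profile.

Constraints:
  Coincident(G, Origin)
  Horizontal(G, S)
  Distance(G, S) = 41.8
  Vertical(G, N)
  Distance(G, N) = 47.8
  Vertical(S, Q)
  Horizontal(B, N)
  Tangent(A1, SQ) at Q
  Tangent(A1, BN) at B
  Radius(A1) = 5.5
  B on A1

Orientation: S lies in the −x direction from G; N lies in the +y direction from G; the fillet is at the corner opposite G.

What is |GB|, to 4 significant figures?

60.02

The virtual corner opposite G is at (-41.80, 47.80). Since A1 is tangent to SQ there, JQ ⟂ SQ and tangency of A1 to BN means the radius JB is perpendicular to BN, with radius 5.5, so the center J sits 5.5 in from both sides at J = (-36.30, 42.30). That places the tangent points at Q = (-41.80, 42.30) on SQ and B = (-36.30, 47.80) on BN. Then |GB| = |B − G| = 60.02.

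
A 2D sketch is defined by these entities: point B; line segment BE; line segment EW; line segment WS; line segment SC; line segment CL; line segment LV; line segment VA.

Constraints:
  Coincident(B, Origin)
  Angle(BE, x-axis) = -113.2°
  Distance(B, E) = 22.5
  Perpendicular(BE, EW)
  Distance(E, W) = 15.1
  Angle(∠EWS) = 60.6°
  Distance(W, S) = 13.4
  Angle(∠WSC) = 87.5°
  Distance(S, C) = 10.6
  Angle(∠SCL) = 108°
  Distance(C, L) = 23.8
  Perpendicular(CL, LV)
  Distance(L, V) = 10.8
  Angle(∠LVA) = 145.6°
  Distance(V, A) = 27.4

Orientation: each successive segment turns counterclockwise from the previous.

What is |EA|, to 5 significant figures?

34.481

CL ⟂ LV, so LV runs at -9.3000°; with |LV| = 10.8, V = (-0.098105, -40.143). ∠LVA = 145.6° gives VA at 25.100° from the x-axis; with |VA| = 27.4, A = (24.714, -28.520). Then |EA| = |A − E| = 34.481.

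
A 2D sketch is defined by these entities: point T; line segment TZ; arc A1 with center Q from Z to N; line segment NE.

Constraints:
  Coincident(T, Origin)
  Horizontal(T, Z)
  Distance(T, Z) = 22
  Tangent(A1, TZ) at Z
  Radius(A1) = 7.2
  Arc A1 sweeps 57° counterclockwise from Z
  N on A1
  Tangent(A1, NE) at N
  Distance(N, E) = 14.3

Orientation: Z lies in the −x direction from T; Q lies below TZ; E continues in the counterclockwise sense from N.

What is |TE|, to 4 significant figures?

38.95

On A1, Z sits at bearing 90° from Q; a 57° counterclockwise sweep puts N at bearing 147°, so N = Q + 7.2·(cos 147°, sin 147°) = (-28.04, -3.279). Since A1 is tangent to NE there, QN ⟂ NE, so NE runs along (−sin 147°, cos 147°); with |NE| = 14.3, E = (-35.83, -15.27). Then |TE| = |E − T| = 38.95.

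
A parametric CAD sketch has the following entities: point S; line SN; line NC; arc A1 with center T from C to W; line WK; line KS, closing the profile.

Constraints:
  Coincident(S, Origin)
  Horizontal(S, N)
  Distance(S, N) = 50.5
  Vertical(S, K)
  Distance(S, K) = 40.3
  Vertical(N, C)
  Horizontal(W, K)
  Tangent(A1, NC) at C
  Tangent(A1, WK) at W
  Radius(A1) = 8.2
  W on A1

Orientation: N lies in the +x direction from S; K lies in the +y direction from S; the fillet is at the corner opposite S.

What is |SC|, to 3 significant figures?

59.8

S is at the origin; SN is horizontal with |SN| = 50.5 and N on the +x side, so N = (50.5, 0.00). SK is vertical with |SK| = 40.3 and K on the +y side, so K = (0.00, 40.3). The virtual corner opposite S is at (50.5, 40.3). The tangent condition forces TC to be normal to NC and the tangent condition forces TW to be normal to WK, with radius 8.2, so the center T sits 8.2 in from both sides at T = (42.3, 32.1). That places the tangent points at C = (50.5, 32.1) on NC and W = (42.3, 40.3) on WK. Then |SC| = |C − S| = 59.8.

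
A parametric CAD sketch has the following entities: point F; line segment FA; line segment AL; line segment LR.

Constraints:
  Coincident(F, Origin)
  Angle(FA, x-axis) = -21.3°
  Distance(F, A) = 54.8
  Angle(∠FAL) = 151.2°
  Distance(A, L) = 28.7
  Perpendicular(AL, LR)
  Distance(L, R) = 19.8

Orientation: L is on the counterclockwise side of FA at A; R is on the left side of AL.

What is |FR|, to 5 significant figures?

77.005

F is at the origin; FA runs at -21.3° with length 54.8, so A = 54.8·(cos -21.3°, sin -21.3°) = (51.057, -19.906). ∠FAL = 151.2°, so AL runs at -21.3° + (180° − 151.2°) = 7.5000° from the x-axis; with |AL| = 28.7, L = A + 28.7·(cos 7.5000°, sin 7.5000°) = (79.511, -16.160). AL ⟂ LR; with |LR| = 19.8 on the left of AL, R = L + 19.8·(-0.13053, 0.99144) = (76.927, 3.4705). Then |FR| = |R − F| = 77.005.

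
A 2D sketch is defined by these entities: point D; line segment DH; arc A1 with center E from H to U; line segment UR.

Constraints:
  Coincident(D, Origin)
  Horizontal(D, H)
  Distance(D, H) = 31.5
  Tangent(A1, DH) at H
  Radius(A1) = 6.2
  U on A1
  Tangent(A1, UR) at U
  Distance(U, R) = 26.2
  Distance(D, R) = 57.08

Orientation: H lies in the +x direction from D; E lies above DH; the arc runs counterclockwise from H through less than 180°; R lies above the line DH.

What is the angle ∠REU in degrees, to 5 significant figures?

76.686°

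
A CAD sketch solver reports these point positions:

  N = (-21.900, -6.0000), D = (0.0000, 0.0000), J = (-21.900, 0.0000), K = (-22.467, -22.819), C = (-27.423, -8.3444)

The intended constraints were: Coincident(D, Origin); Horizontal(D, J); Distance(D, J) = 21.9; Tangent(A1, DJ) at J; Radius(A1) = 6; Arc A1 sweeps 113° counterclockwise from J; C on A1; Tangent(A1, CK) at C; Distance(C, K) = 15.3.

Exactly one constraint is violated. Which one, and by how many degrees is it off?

Tangent(A1, CK) at C — off by 4.10°.

D = (0.00, 0.00) ✓; D.y = 0.00, J.y = 0.00 ✓; |DJ| = 21.90 ✓; ∠(NJ, JD) = 90.00° ✓; |NJ| = 6.000 ✓; bearing(N→C) − bearing(N→J) = 113.0° ✓; |NC| = 6.000 ✓; ∠(NC, CK) = 94.10° ✗; |CK| = 15.30 ✓.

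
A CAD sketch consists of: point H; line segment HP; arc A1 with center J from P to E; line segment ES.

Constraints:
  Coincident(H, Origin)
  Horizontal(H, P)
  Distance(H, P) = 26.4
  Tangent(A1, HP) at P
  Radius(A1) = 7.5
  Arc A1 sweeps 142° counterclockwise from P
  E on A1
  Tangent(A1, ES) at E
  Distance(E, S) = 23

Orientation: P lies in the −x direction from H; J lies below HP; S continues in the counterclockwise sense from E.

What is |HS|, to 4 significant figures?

30.44

H is at the origin; H and P share the same y with |HP| = 26.4 and P on the −x side, so P = (-26.40, 0.000). Tangency of A1 to HP means the radius JP is perpendicular to HP, so J = P + (0, -7.5) = (-26.40, -7.500). On A1, P sits at bearing 90° from J; a 142° counterclockwise sweep puts E at bearing 232°, so E = J + 7.5·(cos 232°, sin 232°) = (-31.02, -13.41). Since A1 is tangent to ES there, JE ⟂ ES, so ES runs along (−sin 232°, cos 232°); with |ES| = 23.0, S = (-12.89, -27.57). Then |HS| = |S − H| = 30.44.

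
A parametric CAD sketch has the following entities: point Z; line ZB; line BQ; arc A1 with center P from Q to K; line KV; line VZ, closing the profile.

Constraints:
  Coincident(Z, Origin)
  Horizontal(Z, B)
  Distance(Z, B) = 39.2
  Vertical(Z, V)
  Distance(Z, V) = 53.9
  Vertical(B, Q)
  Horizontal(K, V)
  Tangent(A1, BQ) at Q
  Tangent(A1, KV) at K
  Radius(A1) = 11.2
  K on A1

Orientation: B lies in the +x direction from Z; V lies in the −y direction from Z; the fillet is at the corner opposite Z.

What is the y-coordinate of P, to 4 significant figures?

-42.70

Z is at the origin; Z and B share the same y with |ZB| = 39.2 and B on the +x side, so B = (39.20, 0.000). Z and V share the same x with |ZV| = 53.9 and V on the −y side, so V = (0.000, -53.90). The virtual corner opposite Z is at (39.20, -53.90). Since A1 is tangent to BQ there, PQ ⟂ BQ and since A1 is tangent to KV there, PK ⟂ KV, with radius 11.2, so the center P sits 11.2 in from both sides at P = (28.00, -42.70). So P.y = -42.70.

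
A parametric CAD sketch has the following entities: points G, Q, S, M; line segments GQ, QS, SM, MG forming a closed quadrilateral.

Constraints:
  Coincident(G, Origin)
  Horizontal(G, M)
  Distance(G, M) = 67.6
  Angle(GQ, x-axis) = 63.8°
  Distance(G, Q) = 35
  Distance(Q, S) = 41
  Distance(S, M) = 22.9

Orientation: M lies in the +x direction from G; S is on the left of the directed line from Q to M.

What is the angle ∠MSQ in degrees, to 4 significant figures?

143.0°

G is at the origin; GM is horizontal with |GM| = 67.6 and M in +x, so M = (67.6, 0). GQ runs at 63.8° with |GQ| = 35.0, so Q = (15.45, 31.40). S is determined by |QS| = 41.0 and |SM| = 22.9 together: it lies at the intersection of circle(Q, 41.0) and circle(M, 22.9). With |QM| = 60.87, the foot of the radical line on QM is 39.94 from Q and the perpendicular offset is √(41.0² − 39.94²) = 9.277. Taking the left-of-QM solution: S = (54.45, 18.75).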